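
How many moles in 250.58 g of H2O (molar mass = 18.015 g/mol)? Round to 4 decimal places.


n = mass / M
n = 250.58 / 18.015
n = 13.90951984 mol, rounded to 4 dp:

13.9095 mol


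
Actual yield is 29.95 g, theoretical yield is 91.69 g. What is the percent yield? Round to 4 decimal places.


% yield = 100 * actual / theoretical
% yield = 100 * 29.95 / 91.69
% yield = 32.66441269 %, rounded to 4 dp:

32.6644 %


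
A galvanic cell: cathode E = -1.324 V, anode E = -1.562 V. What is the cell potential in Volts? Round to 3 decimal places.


Standard cell potential: E_cell = E_cathode - E_anode.
E_cell = -1.324 - (-1.562)
E_cell = 0.238 V, rounded to 3 dp:

0.238 V


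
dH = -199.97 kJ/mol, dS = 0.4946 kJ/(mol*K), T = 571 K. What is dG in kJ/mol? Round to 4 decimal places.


Gibbs: dG = dH - T*dS (consistent units, dS already in kJ/(mol*K)).
T*dS = 571 * 0.4946 = 282.4166
dG = -199.97 - (282.4166)
dG = -482.3866 kJ/mol, rounded to 4 dp:

-482.3866 kJ/mol


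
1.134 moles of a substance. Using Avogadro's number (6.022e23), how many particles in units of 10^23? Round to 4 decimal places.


N = n * NA, then divide by 1e23 for the requested units.
N / 1e23 = n * 6.022
N / 1e23 = 1.134 * 6.022
N / 1e23 = 6.828948, rounded to 4 dp:

6.8289


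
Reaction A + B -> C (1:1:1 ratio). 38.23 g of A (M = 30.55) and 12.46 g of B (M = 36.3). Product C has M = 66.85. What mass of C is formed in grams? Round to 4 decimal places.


Find moles of each reactant; the smaller value is the limiting reagent in a 1:1:1 reaction, so moles_C equals moles of the limiter.
n_A = mass_A / M_A = 38.23 / 30.55 = 1.251391 mol
n_B = mass_B / M_B = 12.46 / 36.3 = 0.343251 mol
Limiting reagent: B (smaller), n_limiting = 0.343251 mol
mass_C = n_limiting * M_C = 0.343251 * 66.85
mass_C = 22.94632935 g, rounded to 4 dp:

22.9463 g


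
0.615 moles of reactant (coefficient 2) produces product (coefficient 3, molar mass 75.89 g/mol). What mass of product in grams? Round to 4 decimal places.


Use the coefficient ratio to convert reactant moles to product moles, then multiply by the product's molar mass.
moles_P = moles_R * (coeff_P / coeff_R) = 0.615 * (3/2) = 0.9225
mass_P = moles_P * M_P = 0.9225 * 75.89
mass_P = 70.008525 g, rounded to 4 dp:

70.0085 g


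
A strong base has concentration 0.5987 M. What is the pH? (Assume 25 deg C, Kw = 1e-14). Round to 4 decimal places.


A strong base dissociates completely, so [OH-] equals the given concentration.
pOH = -log10([OH-]) = -log10(0.5987) = 0.222791
pH = 14 - pOH = 14 - 0.222791
pH = 13.777209, rounded to 4 dp:

13.7772


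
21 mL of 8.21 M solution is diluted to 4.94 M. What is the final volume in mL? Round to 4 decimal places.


Dilution: M1*V1 = M2*V2, solve for V2.
V2 = M1*V1 / M2
V2 = 8.21 * 21 / 4.94
V2 = 172.41 / 4.94
V2 = 34.90080972 mL, rounded to 4 dp:

34.9008 mL


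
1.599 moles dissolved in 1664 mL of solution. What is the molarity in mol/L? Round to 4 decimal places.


Convert volume to liters: V_L = V_mL / 1000.
V_L = 1664 / 1000 = 1.664 L
M = n / V_L = 1.599 / 1.664
M = 0.9609375 mol/L, rounded to 4 dp:

0.9609 mol/L


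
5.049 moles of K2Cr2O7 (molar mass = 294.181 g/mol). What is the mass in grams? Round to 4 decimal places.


mass = n * M
mass = 5.049 * 294.181
mass = 1485.319869 g, rounded to 4 dp:

1485.3199 g


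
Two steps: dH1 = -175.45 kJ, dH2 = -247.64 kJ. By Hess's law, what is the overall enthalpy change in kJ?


Hess's law: enthalpy is a state function, so add the step enthalpies.
dH_total = dH1 + dH2 = -175.45 + (-247.64)
dH_total = -423.09 kJ:

-423.09 kJ


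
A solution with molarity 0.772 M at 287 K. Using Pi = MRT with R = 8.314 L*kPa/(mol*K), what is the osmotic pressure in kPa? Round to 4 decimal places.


Osmotic pressure (van't Hoff): Pi = M*R*T.
RT = 8.314 * 287 = 2386.118
Pi = 0.772 * 2386.118
Pi = 1842.083096 kPa, rounded to 4 dp:

1842.0831 kPa


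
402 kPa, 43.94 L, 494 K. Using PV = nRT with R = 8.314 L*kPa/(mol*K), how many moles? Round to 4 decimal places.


PV = nRT, solve for n = PV / (RT).
PV = 402 * 43.94 = 17663.88
RT = 8.314 * 494 = 4107.116
n = 17663.88 / 4107.116
n = 4.30079891 mol, rounded to 4 dp:

4.3008 mol


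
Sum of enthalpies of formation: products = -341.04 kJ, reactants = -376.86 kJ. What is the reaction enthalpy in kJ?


dH_rxn = sum(dH_f products) - sum(dH_f reactants)
dH_rxn = -341.04 - (-376.86)
dH_rxn = 35.82 kJ:

35.82 kJ


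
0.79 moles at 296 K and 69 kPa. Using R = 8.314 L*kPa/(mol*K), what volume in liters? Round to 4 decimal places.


PV = nRT, solve for V = nRT / P.
nRT = 0.79 * 8.314 * 296 = 1944.1458
V = 1944.1458 / 69
V = 28.17602609 L, rounded to 4 dp:

28.1760 L


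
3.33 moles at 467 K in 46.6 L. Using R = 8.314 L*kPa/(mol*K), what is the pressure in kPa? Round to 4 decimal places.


PV = nRT, solve for P = nRT / V.
nRT = 3.33 * 8.314 * 467 = 12929.1845
P = 12929.1845 / 46.6
P = 277.45031116 kPa, rounded to 4 dp:

277.4503 kPa


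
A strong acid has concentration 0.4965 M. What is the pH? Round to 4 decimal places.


A strong acid dissociates completely, so [H+] equals the given concentration.
pH = -log10([H+]) = -log10(0.4965)
pH = 0.30408075, rounded to 4 dp:

0.3041


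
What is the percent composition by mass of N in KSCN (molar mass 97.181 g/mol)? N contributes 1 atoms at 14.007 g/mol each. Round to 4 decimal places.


pct = 100 * (n_elem * M_elem) / M_total
mass_contribution = 1 * 14.007 = 14.007 g/mol
pct = 100 * 14.007 / 97.181
pct = 14.41331124 %, rounded to 4 dp:

14.4133 %


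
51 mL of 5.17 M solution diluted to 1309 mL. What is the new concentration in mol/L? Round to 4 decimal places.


Dilution: M1*V1 = M2*V2, solve for M2.
M2 = M1*V1 / V2
M2 = 5.17 * 51 / 1309
M2 = 263.67 / 1309
M2 = 0.20142857 mol/L, rounded to 4 dp:

0.2014 mol/L


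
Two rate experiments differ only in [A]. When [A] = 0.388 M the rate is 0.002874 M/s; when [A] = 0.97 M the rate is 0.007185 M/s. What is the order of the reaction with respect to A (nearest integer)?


Rate is proportional to [A]^n, so rate2/rate1 = ([A]2/[A]1)^n. Take logs to solve for n.
rate2/rate1 = 0.007185 / 0.002874 = 2.5
[A]2/[A]1 = 0.97 / 0.388 = 2.5
n = ln(2.5) / ln(2.5) = 1.0
Nearest integer order:

1


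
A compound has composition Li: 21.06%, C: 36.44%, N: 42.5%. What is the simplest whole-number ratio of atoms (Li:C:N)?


Assume 100 g of compound, divide each mass% by atomic mass to get moles, then normalize by the smallest to get a raw atom ratio.
Moles per 100 g: Li: 21.06/6.941 = 3.0341, C: 36.44/12.011 = 3.0339, N: 42.5/14.007 = 3.0342
Raw ratio (divide by min = 3.0339): Li: 1.0, C: 1.0, N: 1.0
Multiply by 1 to clear fractions: Li: 1.0 ~= 1, C: 1.0 ~= 1, N: 1.0 ~= 1
Reduce by GCD to get the simplest whole-number ratio:

1:1:1


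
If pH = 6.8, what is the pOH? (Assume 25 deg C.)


At 25 deg C, pH + pOH = 14.
pOH = 14 - pH = 14 - 6.8
pOH = 7.2:

7.20


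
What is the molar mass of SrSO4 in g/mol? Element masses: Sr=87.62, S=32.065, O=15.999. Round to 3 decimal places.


M = sum(count * atomic_mass) over atoms.
M = 1*87.62 + 1*32.065 + 4*15.999
M = 87.62 + 32.065 + 63.996
M = 183.681 g/mol, rounded to 3 dp:

183.681 g/mol


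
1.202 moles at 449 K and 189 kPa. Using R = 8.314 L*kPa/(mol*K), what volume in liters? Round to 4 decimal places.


PV = nRT, solve for V = nRT / P.
nRT = 1.202 * 8.314 * 449 = 4487.0492
V = 4487.0492 / 189
V = 23.74100106 L, rounded to 4 dp:

23.7410 L


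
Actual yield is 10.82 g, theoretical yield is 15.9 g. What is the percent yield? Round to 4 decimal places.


% yield = 100 * actual / theoretical
% yield = 100 * 10.82 / 15.9
% yield = 68.05031447 %, rounded to 4 dp:

68.0503 %


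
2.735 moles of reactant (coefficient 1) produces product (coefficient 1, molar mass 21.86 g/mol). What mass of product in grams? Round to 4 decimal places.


Use the coefficient ratio to convert reactant moles to product moles, then multiply by the product's molar mass.
moles_P = moles_R * (coeff_P / coeff_R) = 2.735 * (1/1) = 2.735
mass_P = moles_P * M_P = 2.735 * 21.86
mass_P = 59.7871 g, rounded to 4 dp:

59.7871 g


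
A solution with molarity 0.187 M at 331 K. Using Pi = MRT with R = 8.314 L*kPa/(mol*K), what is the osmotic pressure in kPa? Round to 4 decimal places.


Osmotic pressure (van't Hoff): Pi = M*R*T.
RT = 8.314 * 331 = 2751.934
Pi = 0.187 * 2751.934
Pi = 514.611658 kPa, rounded to 4 dp:

514.6117 kPa


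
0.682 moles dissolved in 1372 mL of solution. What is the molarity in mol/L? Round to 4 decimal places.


Convert volume to liters: V_L = V_mL / 1000.
V_L = 1372 / 1000 = 1.372 L
M = n / V_L = 0.682 / 1.372
M = 0.49708455 mol/L, rounded to 4 dp:

0.4971 mol/L


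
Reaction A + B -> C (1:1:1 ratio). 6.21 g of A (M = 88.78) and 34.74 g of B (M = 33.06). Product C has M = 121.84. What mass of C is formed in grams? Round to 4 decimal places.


Find moles of each reactant; the smaller value is the limiting reagent in a 1:1:1 reaction, so moles_C equals moles of the limiter.
n_A = mass_A / M_A = 6.21 / 88.78 = 0.069948 mol
n_B = mass_B / M_B = 34.74 / 33.06 = 1.050817 mol
Limiting reagent: A (smaller), n_limiting = 0.069948 mol
mass_C = n_limiting * M_C = 0.069948 * 121.84
mass_C = 8.52246432 g, rounded to 4 dp:

8.5225 g


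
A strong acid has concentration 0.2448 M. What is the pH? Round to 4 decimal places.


A strong acid dissociates completely, so [H+] equals the given concentration.
pH = -log10([H+]) = -log10(0.2448)
pH = 0.61118859, rounded to 4 dp:

0.6112


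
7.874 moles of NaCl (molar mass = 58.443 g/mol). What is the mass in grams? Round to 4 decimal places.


mass = n * M
mass = 7.874 * 58.443
mass = 460.180182 g, rounded to 4 dp:

460.1802 g


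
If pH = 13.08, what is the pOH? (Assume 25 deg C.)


At 25 deg C, pH + pOH = 14.
pOH = 14 - pH = 14 - 13.08
pOH = 0.92:

0.92


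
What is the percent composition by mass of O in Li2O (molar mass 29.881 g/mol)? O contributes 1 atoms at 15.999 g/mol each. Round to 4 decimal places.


pct = 100 * (n_elem * M_elem) / M_total
mass_contribution = 1 * 15.999 = 15.999 g/mol
pct = 100 * 15.999 / 29.881
pct = 53.54238479 %, rounded to 4 dp:

53.5424 %


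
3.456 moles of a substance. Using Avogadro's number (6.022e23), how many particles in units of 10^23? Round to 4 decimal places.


N = n * NA, then divide by 1e23 for the requested units.
N / 1e23 = n * 6.022
N / 1e23 = 3.456 * 6.022
N / 1e23 = 20.812032, rounded to 4 dp:

20.8120


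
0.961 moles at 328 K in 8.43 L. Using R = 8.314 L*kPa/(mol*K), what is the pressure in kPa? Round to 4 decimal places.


PV = nRT, solve for P = nRT / V.
nRT = 0.961 * 8.314 * 328 = 2620.6393
P = 2620.6393 / 8.43
P = 310.87061684 kPa, rounded to 4 dp:

310.8706 kPa


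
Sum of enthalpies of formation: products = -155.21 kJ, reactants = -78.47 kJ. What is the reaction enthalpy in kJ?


dH_rxn = sum(dH_f products) - sum(dH_f reactants)
dH_rxn = -155.21 - (-78.47)
dH_rxn = -76.74 kJ:

-76.74 kJ


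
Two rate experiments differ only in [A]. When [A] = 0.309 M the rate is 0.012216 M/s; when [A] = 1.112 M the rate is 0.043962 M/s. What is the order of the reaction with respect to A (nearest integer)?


Rate is proportional to [A]^n, so rate2/rate1 = ([A]2/[A]1)^n. Take logs to solve for n.
rate2/rate1 = 0.043962 / 0.012216 = 3.5987
[A]2/[A]1 = 1.112 / 0.309 = 3.5987
n = ln(3.5987) / ln(3.5987) = 1.0
Nearest integer order:

1


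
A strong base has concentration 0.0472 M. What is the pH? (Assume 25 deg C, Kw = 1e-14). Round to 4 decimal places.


A strong base dissociates completely, so [OH-] equals the given concentration.
pOH = -log10([OH-]) = -log10(0.0472) = 1.326058
pH = 14 - pOH = 14 - 1.326058
pH = 12.673942, rounded to 4 dp:

12.6739


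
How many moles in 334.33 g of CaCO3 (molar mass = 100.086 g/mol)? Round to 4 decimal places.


n = mass / M
n = 334.33 / 100.086
n = 3.34042723 mol, rounded to 4 dp:

3.3404 mol


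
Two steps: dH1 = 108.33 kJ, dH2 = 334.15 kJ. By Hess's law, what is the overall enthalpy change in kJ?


Hess's law: enthalpy is a state function, so add the step enthalpies.
dH_total = dH1 + dH2 = 108.33 + (334.15)
dH_total = 442.48 kJ:

442.48 kJ


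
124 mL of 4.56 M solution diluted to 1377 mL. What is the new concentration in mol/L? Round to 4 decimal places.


Dilution: M1*V1 = M2*V2, solve for M2.
M2 = M1*V1 / V2
M2 = 4.56 * 124 / 1377
M2 = 565.44 / 1377
M2 = 0.41063181 mol/L, rounded to 4 dp:

0.4106 mol/L


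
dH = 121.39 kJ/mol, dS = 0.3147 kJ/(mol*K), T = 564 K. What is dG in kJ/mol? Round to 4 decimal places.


Gibbs: dG = dH - T*dS (consistent units, dS already in kJ/(mol*K)).
T*dS = 564 * 0.3147 = 177.4908
dG = 121.39 - (177.4908)
dG = -56.1008 kJ/mol, rounded to 4 dp:

-56.1008 kJ/mol


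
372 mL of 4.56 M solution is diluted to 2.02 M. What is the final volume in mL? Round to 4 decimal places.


Dilution: M1*V1 = M2*V2, solve for V2.
V2 = M1*V1 / M2
V2 = 4.56 * 372 / 2.02
V2 = 1696.32 / 2.02
V2 = 839.76237624 mL, rounded to 4 dp:

839.7624 mL


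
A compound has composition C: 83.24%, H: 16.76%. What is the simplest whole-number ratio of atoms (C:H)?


Assume 100 g of compound, divide each mass% by atomic mass to get moles, then normalize by the smallest to get a raw atom ratio.
Moles per 100 g: C: 83.24/12.011 = 6.9303, H: 16.76/1.008 = 16.627
Raw ratio (divide by min = 6.9303): C: 1.0, H: 2.399
Multiply by 5 to clear fractions: C: 5.0 ~= 5, H: 11.996 ~= 12
Reduce by GCD to get the simplest whole-number ratio:

5:12


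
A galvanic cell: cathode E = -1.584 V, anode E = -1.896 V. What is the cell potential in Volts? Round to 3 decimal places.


Standard cell potential: E_cell = E_cathode - E_anode.
E_cell = -1.584 - (-1.896)
E_cell = 0.312 V, rounded to 3 dp:

0.312 V


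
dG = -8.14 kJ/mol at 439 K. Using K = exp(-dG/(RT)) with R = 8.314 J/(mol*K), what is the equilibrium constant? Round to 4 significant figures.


dG is in kJ/mol; multiply by 1000 to match R in J/(mol*K).
RT = 8.314 * 439 = 3649.846 J/mol
exponent = -dG*1000 / (RT) = -(-8.14*1000) / 3649.846 = 2.23023108
K = exp(2.23023108)
K = 9.3020153, rounded to 4 significant figures:

9.302


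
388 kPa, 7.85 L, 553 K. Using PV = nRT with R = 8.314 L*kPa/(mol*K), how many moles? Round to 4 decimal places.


PV = nRT, solve for n = PV / (RT).
PV = 388 * 7.85 = 3045.8
RT = 8.314 * 553 = 4597.642
n = 3045.8 / 4597.642
n = 0.66247002 mol, rounded to 4 dp:

0.6625 mol


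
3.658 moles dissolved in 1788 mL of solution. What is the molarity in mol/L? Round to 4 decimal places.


Convert volume to liters: V_L = V_mL / 1000.
V_L = 1788 / 1000 = 1.788 L
M = n / V_L = 3.658 / 1.788
M = 2.0458613 mol/L, rounded to 4 dp:

2.0459 mol/L


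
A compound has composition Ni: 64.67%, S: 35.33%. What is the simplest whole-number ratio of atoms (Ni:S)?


Assume 100 g of compound, divide each mass% by atomic mass to get moles, then normalize by the smallest to get a raw atom ratio.
Moles per 100 g: Ni: 64.67/58.693 = 1.1018, S: 35.33/32.065 = 1.1018
Raw ratio (divide by min = 1.1018): Ni: 1.0, S: 1.0
Multiply by 1 to clear fractions: Ni: 1.0 ~= 1, S: 1.0 ~= 1
Reduce by GCD to get the simplest whole-number ratio:

1:1


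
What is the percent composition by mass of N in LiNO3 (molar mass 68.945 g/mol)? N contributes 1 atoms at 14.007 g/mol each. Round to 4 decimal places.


pct = 100 * (n_elem * M_elem) / M_total
mass_contribution = 1 * 14.007 = 14.007 g/mol
pct = 100 * 14.007 / 68.945
pct = 20.31619407 %, rounded to 4 dp:

20.3162 %


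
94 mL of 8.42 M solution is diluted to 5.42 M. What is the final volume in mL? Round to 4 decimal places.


Dilution: M1*V1 = M2*V2, solve for V2.
V2 = M1*V1 / M2
V2 = 8.42 * 94 / 5.42
V2 = 791.48 / 5.42
V2 = 146.0295203 mL, rounded to 4 dp:

146.0295 mL


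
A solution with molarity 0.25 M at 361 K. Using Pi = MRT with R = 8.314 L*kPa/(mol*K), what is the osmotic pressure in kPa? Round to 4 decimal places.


Osmotic pressure (van't Hoff): Pi = M*R*T.
RT = 8.314 * 361 = 3001.354
Pi = 0.25 * 3001.354
Pi = 750.3385 kPa, rounded to 4 dp:

750.3385 kPa


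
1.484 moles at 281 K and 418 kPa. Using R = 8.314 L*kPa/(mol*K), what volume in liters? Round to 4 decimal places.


PV = nRT, solve for V = nRT / P.
nRT = 1.484 * 8.314 * 281 = 3466.9713
V = 3466.9713 / 418
V = 8.29418971 L, rounded to 4 dp:

8.2942 L


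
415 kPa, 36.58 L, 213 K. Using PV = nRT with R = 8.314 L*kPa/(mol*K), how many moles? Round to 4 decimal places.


PV = nRT, solve for n = PV / (RT).
PV = 415 * 36.58 = 15180.7
RT = 8.314 * 213 = 1770.882
n = 15180.7 / 1770.882
n = 8.572395 mol, rounded to 4 dp:

8.5724 mol


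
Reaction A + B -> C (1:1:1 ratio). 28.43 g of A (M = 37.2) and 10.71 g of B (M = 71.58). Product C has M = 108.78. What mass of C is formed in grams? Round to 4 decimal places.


Find moles of each reactant; the smaller value is the limiting reagent in a 1:1:1 reaction, so moles_C equals moles of the limiter.
n_A = mass_A / M_A = 28.43 / 37.2 = 0.764247 mol
n_B = mass_B / M_B = 10.71 / 71.58 = 0.149623 mol
Limiting reagent: B (smaller), n_limiting = 0.149623 mol
mass_C = n_limiting * M_C = 0.149623 * 108.78
mass_C = 16.27598994 g, rounded to 4 dp:

16.2760 g


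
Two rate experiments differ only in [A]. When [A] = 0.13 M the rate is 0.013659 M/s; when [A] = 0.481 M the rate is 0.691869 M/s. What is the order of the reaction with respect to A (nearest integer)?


Rate is proportional to [A]^n, so rate2/rate1 = ([A]2/[A]1)^n. Take logs to solve for n.
rate2/rate1 = 0.691869 / 0.013659 = 50.653
[A]2/[A]1 = 0.481 / 0.13 = 3.7
n = ln(50.653) / ln(3.7) = 3.0
Nearest integer order:

3


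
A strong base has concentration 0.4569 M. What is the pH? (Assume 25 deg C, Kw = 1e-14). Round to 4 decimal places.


A strong base dissociates completely, so [OH-] equals the given concentration.
pOH = -log10([OH-]) = -log10(0.4569) = 0.340179
pH = 14 - pOH = 14 - 0.340179
pH = 13.659821, rounded to 4 dp:

13.6598


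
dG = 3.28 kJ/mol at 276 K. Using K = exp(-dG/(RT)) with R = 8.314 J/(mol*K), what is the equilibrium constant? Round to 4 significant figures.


dG is in kJ/mol; multiply by 1000 to match R in J/(mol*K).
RT = 8.314 * 276 = 2294.664 J/mol
exponent = -dG*1000 / (RT) = -(3.28*1000) / 2294.664 = -1.42940317
K = exp(-1.42940317)
K = 0.23945179, rounded to 4 significant figures:

0.2395


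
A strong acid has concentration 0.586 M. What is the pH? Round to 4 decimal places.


A strong acid dissociates completely, so [H+] equals the given concentration.
pH = -log10([H+]) = -log10(0.586)
pH = 0.23210238, rounded to 4 dp:

0.2321


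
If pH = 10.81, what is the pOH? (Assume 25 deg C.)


At 25 deg C, pH + pOH = 14.
pOH = 14 - pH = 14 - 10.81
pOH = 3.19:

3.19


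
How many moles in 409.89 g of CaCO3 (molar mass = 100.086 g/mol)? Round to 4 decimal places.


n = mass / M
n = 409.89 / 100.086
n = 4.09537797 mol, rounded to 4 dp:

4.0954 mol


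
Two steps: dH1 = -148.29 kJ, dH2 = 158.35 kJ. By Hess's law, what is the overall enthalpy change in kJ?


Hess's law: enthalpy is a state function, so add the step enthalpies.
dH_total = dH1 + dH2 = -148.29 + (158.35)
dH_total = 10.06 kJ:

10.06 kJ


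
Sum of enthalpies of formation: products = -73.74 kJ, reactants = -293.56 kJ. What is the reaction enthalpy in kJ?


dH_rxn = sum(dH_f products) - sum(dH_f reactants)
dH_rxn = -73.74 - (-293.56)
dH_rxn = 219.82 kJ:

219.82 kJ


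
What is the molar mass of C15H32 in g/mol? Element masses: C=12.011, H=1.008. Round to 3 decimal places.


M = sum(count * atomic_mass) over atoms.
M = 15*12.011 + 32*1.008
M = 180.165 + 32.256
M = 212.421 g/mol, rounded to 3 dp:

212.421 g/mol


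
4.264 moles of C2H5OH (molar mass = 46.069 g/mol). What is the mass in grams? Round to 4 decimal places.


mass = n * M
mass = 4.264 * 46.069
mass = 196.438216 g, rounded to 4 dp:

196.4382 g


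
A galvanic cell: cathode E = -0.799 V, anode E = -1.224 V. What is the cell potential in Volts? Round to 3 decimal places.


Standard cell potential: E_cell = E_cathode - E_anode.
E_cell = -0.799 - (-1.224)
E_cell = 0.425 V, rounded to 3 dp:

0.425 V


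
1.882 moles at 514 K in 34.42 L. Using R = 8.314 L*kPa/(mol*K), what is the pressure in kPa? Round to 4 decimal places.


PV = nRT, solve for P = nRT / V.
nRT = 1.882 * 8.314 * 514 = 8042.5313
P = 8042.5313 / 34.42
P = 233.65866647 kPa, rounded to 4 dp:

233.6587 kPa


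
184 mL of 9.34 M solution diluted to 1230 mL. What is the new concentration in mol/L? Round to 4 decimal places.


Dilution: M1*V1 = M2*V2, solve for M2.
M2 = M1*V1 / V2
M2 = 9.34 * 184 / 1230
M2 = 1718.56 / 1230
M2 = 1.39720325 mol/L, rounded to 4 dp:

1.3972 mol/L


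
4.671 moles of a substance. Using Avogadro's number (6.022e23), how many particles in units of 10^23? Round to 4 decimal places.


N = n * NA, then divide by 1e23 for the requested units.
N / 1e23 = n * 6.022
N / 1e23 = 4.671 * 6.022
N / 1e23 = 28.128762, rounded to 4 dp:

28.1288


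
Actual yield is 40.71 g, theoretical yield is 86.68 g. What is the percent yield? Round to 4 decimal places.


% yield = 100 * actual / theoretical
% yield = 100 * 40.71 / 86.68
% yield = 46.96585141 %, rounded to 4 dp:

46.9659 %


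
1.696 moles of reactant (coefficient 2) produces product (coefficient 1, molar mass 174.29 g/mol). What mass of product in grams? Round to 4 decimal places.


Use the coefficient ratio to convert reactant moles to product moles, then multiply by the product's molar mass.
moles_P = moles_R * (coeff_P / coeff_R) = 1.696 * (1/2) = 0.848
mass_P = moles_P * M_P = 0.848 * 174.29
mass_P = 147.79792 g, rounded to 4 dp:

147.7979 g


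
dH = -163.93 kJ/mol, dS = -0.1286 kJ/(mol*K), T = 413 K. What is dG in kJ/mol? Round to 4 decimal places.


Gibbs: dG = dH - T*dS (consistent units, dS already in kJ/(mol*K)).
T*dS = 413 * -0.1286 = -53.1118
dG = -163.93 - (-53.1118)
dG = -110.8182 kJ/mol, rounded to 4 dp:

-110.8182 kJ/mol


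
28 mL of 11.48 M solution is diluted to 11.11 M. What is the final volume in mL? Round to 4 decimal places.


Dilution: M1*V1 = M2*V2, solve for V2.
V2 = M1*V1 / M2
V2 = 11.48 * 28 / 11.11
V2 = 321.44 / 11.11
V2 = 28.93249325 mL, rounded to 4 dp:

28.9325 mL


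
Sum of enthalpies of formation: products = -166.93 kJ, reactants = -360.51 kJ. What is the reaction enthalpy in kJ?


dH_rxn = sum(dH_f products) - sum(dH_f reactants)
dH_rxn = -166.93 - (-360.51)
dH_rxn = 193.58 kJ:

193.58 kJ


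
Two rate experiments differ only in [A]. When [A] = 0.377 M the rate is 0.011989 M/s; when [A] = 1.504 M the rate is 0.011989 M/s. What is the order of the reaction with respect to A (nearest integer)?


Rate is proportional to [A]^n, so rate2/rate1 = ([A]2/[A]1)^n. Take logs to solve for n.
rate2/rate1 = 0.011989 / 0.011989 = 1.0
[A]2/[A]1 = 1.504 / 0.377 = 3.9894
n = ln(1.0) / ln(3.9894) = 0.0
Nearest integer order:

0


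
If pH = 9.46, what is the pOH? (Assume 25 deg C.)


At 25 deg C, pH + pOH = 14.
pOH = 14 - pH = 14 - 9.46
pOH = 4.54:

4.54


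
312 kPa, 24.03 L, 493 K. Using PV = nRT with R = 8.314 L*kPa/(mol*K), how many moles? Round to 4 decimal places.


PV = nRT, solve for n = PV / (RT).
PV = 312 * 24.03 = 7497.36
RT = 8.314 * 493 = 4098.802
n = 7497.36 / 4098.802
n = 1.82915886 mol, rounded to 4 dp:

1.8292 mol


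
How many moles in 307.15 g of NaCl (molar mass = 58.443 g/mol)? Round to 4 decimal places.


n = mass / M
n = 307.15 / 58.443
n = 5.25554814 mol, rounded to 4 dp:

5.2555 mol


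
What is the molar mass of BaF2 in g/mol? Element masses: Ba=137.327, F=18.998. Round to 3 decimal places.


M = sum(count * atomic_mass) over atoms.
M = 1*137.327 + 2*18.998
M = 137.327 + 37.996
M = 175.323 g/mol, rounded to 3 dp:

175.323 g/mol


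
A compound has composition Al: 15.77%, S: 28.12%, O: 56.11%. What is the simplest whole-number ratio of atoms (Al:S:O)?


Assume 100 g of compound, divide each mass% by atomic mass to get moles, then normalize by the smallest to get a raw atom ratio.
Moles per 100 g: Al: 15.77/26.982 = 0.5845, S: 28.12/32.065 = 0.877, O: 56.11/15.999 = 3.5071
Raw ratio (divide by min = 0.5845): Al: 1.0, S: 1.5, O: 6.001
Multiply by 2 to clear fractions: Al: 2.0 ~= 2, S: 3.001 ~= 3, O: 12.001 ~= 12
Reduce by GCD to get the simplest whole-number ratio:

2:3:12


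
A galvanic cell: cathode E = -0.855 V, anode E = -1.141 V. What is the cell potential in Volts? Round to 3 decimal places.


Standard cell potential: E_cell = E_cathode - E_anode.
E_cell = -0.855 - (-1.141)
E_cell = 0.286 V, rounded to 3 dp:

0.286 V


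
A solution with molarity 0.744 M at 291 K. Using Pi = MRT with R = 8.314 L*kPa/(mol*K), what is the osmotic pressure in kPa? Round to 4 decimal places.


Osmotic pressure (van't Hoff): Pi = M*R*T.
RT = 8.314 * 291 = 2419.374
Pi = 0.744 * 2419.374
Pi = 1800.014256 kPa, rounded to 4 dp:

1800.0143 kPa


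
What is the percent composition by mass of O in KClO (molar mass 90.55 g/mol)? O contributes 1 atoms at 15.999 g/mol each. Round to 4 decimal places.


pct = 100 * (n_elem * M_elem) / M_total
mass_contribution = 1 * 15.999 = 15.999 g/mol
pct = 100 * 15.999 / 90.55
pct = 17.66869133 %, rounded to 4 dp:

17.6687 %


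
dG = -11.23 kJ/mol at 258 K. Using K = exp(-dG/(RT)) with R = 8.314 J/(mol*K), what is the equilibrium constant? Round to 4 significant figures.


dG is in kJ/mol; multiply by 1000 to match R in J/(mol*K).
RT = 8.314 * 258 = 2145.012 J/mol
exponent = -dG*1000 / (RT) = -(-11.23*1000) / 2145.012 = 5.23540195
K = exp(5.23540195)
K = 187.80458, rounded to 4 significant figures:

187.8


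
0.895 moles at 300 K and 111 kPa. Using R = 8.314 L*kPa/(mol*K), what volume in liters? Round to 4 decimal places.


PV = nRT, solve for V = nRT / P.
nRT = 0.895 * 8.314 * 300 = 2232.309
V = 2232.309 / 111
V = 20.11089189 L, rounded to 4 dp:

20.1109 L


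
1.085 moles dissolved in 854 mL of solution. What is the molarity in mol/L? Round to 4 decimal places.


Convert volume to liters: V_L = V_mL / 1000.
V_L = 854 / 1000 = 0.854 L
M = n / V_L = 1.085 / 0.854
M = 1.2704918 mol/L, rounded to 4 dp:

1.2705 mol/L


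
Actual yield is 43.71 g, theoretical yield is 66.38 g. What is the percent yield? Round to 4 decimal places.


% yield = 100 * actual / theoretical
% yield = 100 * 43.71 / 66.38
% yield = 65.84814703 %, rounded to 4 dp:

65.8481 %


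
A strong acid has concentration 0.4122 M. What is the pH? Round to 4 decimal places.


A strong acid dissociates completely, so [H+] equals the given concentration.
pH = -log10([H+]) = -log10(0.4122)
pH = 0.38489201, rounded to 4 dp:

0.3849


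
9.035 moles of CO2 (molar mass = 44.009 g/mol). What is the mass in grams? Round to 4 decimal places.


mass = n * M
mass = 9.035 * 44.009
mass = 397.621315 g, rounded to 4 dp:

397.6213 g


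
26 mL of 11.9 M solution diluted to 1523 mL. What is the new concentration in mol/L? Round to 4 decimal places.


Dilution: M1*V1 = M2*V2, solve for M2.
M2 = M1*V1 / V2
M2 = 11.9 * 26 / 1523
M2 = 309.4 / 1523
M2 = 0.20315167 mol/L, rounded to 4 dp:

0.2032 mol/L


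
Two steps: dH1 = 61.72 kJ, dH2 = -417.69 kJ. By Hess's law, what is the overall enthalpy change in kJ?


Hess's law: enthalpy is a state function, so add the step enthalpies.
dH_total = dH1 + dH2 = 61.72 + (-417.69)
dH_total = -355.97 kJ:

-355.97 kJ


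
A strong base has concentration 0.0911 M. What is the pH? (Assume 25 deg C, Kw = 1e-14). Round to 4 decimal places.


A strong base dissociates completely, so [OH-] equals the given concentration.
pOH = -log10([OH-]) = -log10(0.0911) = 1.040482
pH = 14 - pOH = 14 - 1.040482
pH = 12.959518, rounded to 4 dp:

12.9595


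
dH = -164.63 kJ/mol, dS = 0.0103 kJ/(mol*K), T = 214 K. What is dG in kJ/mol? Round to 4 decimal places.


Gibbs: dG = dH - T*dS (consistent units, dS already in kJ/(mol*K)).
T*dS = 214 * 0.0103 = 2.2042
dG = -164.63 - (2.2042)
dG = -166.8342 kJ/mol, rounded to 4 dp:

-166.8342 kJ/mol


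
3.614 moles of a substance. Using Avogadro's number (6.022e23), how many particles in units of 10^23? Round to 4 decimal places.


N = n * NA, then divide by 1e23 for the requested units.
N / 1e23 = n * 6.022
N / 1e23 = 3.614 * 6.022
N / 1e23 = 21.763508, rounded to 4 dp:

21.7635


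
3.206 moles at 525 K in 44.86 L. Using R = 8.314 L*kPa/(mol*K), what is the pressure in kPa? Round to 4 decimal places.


PV = nRT, solve for P = nRT / V.
nRT = 3.206 * 8.314 * 525 = 13993.7091
P = 13993.7091 / 44.86
P = 311.94179893 kPa, rounded to 4 dp:

311.9418 kPa


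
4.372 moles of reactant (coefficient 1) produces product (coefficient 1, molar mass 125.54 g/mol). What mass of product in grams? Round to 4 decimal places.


Use the coefficient ratio to convert reactant moles to product moles, then multiply by the product's molar mass.
moles_P = moles_R * (coeff_P / coeff_R) = 4.372 * (1/1) = 4.372
mass_P = moles_P * M_P = 4.372 * 125.54
mass_P = 548.86088 g, rounded to 4 dp:

548.8609 g


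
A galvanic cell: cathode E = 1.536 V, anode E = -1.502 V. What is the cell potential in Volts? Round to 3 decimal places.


Standard cell potential: E_cell = E_cathode - E_anode.
E_cell = 1.536 - (-1.502)
E_cell = 3.038 V, rounded to 3 dp:

3.038 V


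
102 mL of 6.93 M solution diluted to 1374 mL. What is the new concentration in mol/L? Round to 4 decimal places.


Dilution: M1*V1 = M2*V2, solve for M2.
M2 = M1*V1 / V2
M2 = 6.93 * 102 / 1374
M2 = 706.86 / 1374
M2 = 0.51445415 mol/L, rounded to 4 dp:

0.5145 mol/L


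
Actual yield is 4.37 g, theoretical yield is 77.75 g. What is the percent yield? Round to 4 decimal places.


% yield = 100 * actual / theoretical
% yield = 100 * 4.37 / 77.75
% yield = 5.62057878 %, rounded to 4 dp:

5.6206 %


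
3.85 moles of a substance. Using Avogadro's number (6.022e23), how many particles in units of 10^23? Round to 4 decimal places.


N = n * NA, then divide by 1e23 for the requested units.
N / 1e23 = n * 6.022
N / 1e23 = 3.85 * 6.022
N / 1e23 = 23.1847, rounded to 4 dp:

23.1847


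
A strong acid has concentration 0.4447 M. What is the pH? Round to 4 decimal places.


A strong acid dissociates completely, so [H+] equals the given concentration.
pH = -log10([H+]) = -log10(0.4447)
pH = 0.35193287, rounded to 4 dp:

0.3519


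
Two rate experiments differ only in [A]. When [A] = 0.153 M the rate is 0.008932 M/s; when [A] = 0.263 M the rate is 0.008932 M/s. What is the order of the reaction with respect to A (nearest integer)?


Rate is proportional to [A]^n, so rate2/rate1 = ([A]2/[A]1)^n. Take logs to solve for n.
rate2/rate1 = 0.008932 / 0.008932 = 1.0
[A]2/[A]1 = 0.263 / 0.153 = 1.719
n = ln(1.0) / ln(1.719) = 0.0
Nearest integer order:

0


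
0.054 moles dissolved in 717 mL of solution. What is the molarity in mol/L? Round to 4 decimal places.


Convert volume to liters: V_L = V_mL / 1000.
V_L = 717 / 1000 = 0.717 L
M = n / V_L = 0.054 / 0.717
M = 0.07531381 mol/L, rounded to 4 dp:

0.0753 mol/L


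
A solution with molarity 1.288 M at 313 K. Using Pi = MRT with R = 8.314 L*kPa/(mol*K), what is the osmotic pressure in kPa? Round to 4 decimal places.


Osmotic pressure (van't Hoff): Pi = M*R*T.
RT = 8.314 * 313 = 2602.282
Pi = 1.288 * 2602.282
Pi = 3351.739216 kPa, rounded to 4 dp:

3351.7392 kPa


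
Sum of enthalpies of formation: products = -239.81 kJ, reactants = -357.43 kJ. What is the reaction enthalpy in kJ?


dH_rxn = sum(dH_f products) - sum(dH_f reactants)
dH_rxn = -239.81 - (-357.43)
dH_rxn = 117.62 kJ:

117.62 kJ


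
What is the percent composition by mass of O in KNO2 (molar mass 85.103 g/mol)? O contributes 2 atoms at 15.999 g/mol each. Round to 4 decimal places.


pct = 100 * (n_elem * M_elem) / M_total
mass_contribution = 2 * 15.999 = 31.998 g/mol
pct = 100 * 31.998 / 85.103
pct = 37.59914457 %, rounded to 4 dp:

37.5991 %


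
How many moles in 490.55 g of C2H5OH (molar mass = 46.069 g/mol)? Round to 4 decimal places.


n = mass / M
n = 490.55 / 46.069
n = 10.6481582 mol, rounded to 4 dp:

10.6482 mol


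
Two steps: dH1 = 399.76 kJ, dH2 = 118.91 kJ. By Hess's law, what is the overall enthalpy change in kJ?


Hess's law: enthalpy is a state function, so add the step enthalpies.
dH_total = dH1 + dH2 = 399.76 + (118.91)
dH_total = 518.67 kJ:

518.67 kJ


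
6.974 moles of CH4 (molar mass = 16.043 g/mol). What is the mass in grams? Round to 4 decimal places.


mass = n * M
mass = 6.974 * 16.043
mass = 111.883882 g, rounded to 4 dp:

111.8839 g


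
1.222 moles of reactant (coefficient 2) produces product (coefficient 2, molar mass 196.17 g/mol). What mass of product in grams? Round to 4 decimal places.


Use the coefficient ratio to convert reactant moles to product moles, then multiply by the product's molar mass.
moles_P = moles_R * (coeff_P / coeff_R) = 1.222 * (2/2) = 1.222
mass_P = moles_P * M_P = 1.222 * 196.17
mass_P = 239.71974 g, rounded to 4 dp:

239.7197 g


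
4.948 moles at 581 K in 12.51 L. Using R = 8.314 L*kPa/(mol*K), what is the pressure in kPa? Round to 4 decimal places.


PV = nRT, solve for P = nRT / V.
nRT = 4.948 * 8.314 * 581 = 23900.9874
P = 23900.9874 / 12.51
P = 1910.55055156 kPa, rounded to 4 dp:

1910.5506 kPa


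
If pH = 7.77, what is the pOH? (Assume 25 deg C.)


At 25 deg C, pH + pOH = 14.
pOH = 14 - pH = 14 - 7.77
pOH = 6.23:

6.23


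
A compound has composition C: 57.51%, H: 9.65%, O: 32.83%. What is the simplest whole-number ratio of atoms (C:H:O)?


Assume 100 g of compound, divide each mass% by atomic mass to get moles, then normalize by the smallest to get a raw atom ratio.
Moles per 100 g: C: 57.51/12.011 = 4.7881, H: 9.65/1.008 = 9.5734, O: 32.83/15.999 = 2.052
Raw ratio (divide by min = 2.052): C: 2.333, H: 4.665, O: 1.0
Multiply by 3 to clear fractions: C: 7.0 ~= 7, H: 13.996 ~= 14, O: 3.0 ~= 3
Reduce by GCD to get the simplest whole-number ratio:

7:14:3


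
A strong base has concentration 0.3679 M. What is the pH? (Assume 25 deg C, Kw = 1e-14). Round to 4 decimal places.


A strong base dissociates completely, so [OH-] equals the given concentration.
pOH = -log10([OH-]) = -log10(0.3679) = 0.43427
pH = 14 - pOH = 14 - 0.43427
pH = 13.56573, rounded to 4 dp:

13.5657


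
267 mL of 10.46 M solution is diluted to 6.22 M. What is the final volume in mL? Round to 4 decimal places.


Dilution: M1*V1 = M2*V2, solve for V2.
V2 = M1*V1 / M2
V2 = 10.46 * 267 / 6.22
V2 = 2792.82 / 6.22
V2 = 449.00643087 mL, rounded to 4 dp:

449.0064 mL


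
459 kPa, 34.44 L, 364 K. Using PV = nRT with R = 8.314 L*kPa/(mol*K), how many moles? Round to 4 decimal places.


PV = nRT, solve for n = PV / (RT).
PV = 459 * 34.44 = 15807.96
RT = 8.314 * 364 = 3026.296
n = 15807.96 / 3026.296
n = 5.22353398 mol, rounded to 4 dp:

5.2235 mol


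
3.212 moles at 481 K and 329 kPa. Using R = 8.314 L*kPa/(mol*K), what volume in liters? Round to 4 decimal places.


PV = nRT, solve for V = nRT / P.
nRT = 3.212 * 8.314 * 481 = 12844.8972
V = 12844.8972 / 329
V = 39.04224073 L, rounded to 4 dp:

39.0422 L


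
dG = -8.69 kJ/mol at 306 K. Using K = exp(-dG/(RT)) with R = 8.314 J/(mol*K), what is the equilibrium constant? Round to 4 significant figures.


dG is in kJ/mol; multiply by 1000 to match R in J/(mol*K).
RT = 8.314 * 306 = 2544.084 J/mol
exponent = -dG*1000 / (RT) = -(-8.69*1000) / 2544.084 = 3.41576772
K = exp(3.41576772)
K = 30.44031, rounded to 4 significant figures:

30.44


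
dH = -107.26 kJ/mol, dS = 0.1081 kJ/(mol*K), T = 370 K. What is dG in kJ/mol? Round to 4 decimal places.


Gibbs: dG = dH - T*dS (consistent units, dS already in kJ/(mol*K)).
T*dS = 370 * 0.1081 = 39.997
dG = -107.26 - (39.997)
dG = -147.257 kJ/mol, rounded to 4 dp:

-147.2570 kJ/mol


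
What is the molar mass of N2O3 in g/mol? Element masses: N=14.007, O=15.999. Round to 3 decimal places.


M = sum(count * atomic_mass) over atoms.
M = 2*14.007 + 3*15.999
M = 28.014 + 47.997
M = 76.011 g/mol, rounded to 3 dp:

76.011 g/mol


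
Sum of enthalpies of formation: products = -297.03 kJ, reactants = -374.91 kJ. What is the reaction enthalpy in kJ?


dH_rxn = sum(dH_f products) - sum(dH_f reactants)
dH_rxn = -297.03 - (-374.91)
dH_rxn = 77.88 kJ:

77.88 kJ


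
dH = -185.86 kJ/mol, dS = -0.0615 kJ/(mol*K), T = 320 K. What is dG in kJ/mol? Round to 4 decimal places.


Gibbs: dG = dH - T*dS (consistent units, dS already in kJ/(mol*K)).
T*dS = 320 * -0.0615 = -19.68
dG = -185.86 - (-19.68)
dG = -166.18 kJ/mol, rounded to 4 dp:

-166.1800 kJ/mol


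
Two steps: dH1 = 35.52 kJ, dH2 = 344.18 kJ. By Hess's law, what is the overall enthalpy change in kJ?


Hess's law: enthalpy is a state function, so add the step enthalpies.
dH_total = dH1 + dH2 = 35.52 + (344.18)
dH_total = 379.7 kJ:

379.70 kJ


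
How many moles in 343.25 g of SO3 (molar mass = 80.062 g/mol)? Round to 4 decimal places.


n = mass / M
n = 343.25 / 80.062
n = 4.28730234 mol, rounded to 4 dp:

4.2873 mol


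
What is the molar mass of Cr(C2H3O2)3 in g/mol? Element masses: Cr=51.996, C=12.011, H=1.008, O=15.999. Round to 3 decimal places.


M = sum(count * atomic_mass) over atoms.
M = 1*51.996 + 6*12.011 + 9*1.008 + 6*15.999
M = 51.996 + 72.066 + 9.072 + 95.994
M = 229.128 g/mol, rounded to 3 dp:

229.128 g/mol


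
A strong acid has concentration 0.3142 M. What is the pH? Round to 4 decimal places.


A strong acid dissociates completely, so [H+] equals the given concentration.
pH = -log10([H+]) = -log10(0.3142)
pH = 0.50279382, rounded to 4 dp:

0.5028


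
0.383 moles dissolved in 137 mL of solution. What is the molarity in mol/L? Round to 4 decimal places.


Convert volume to liters: V_L = V_mL / 1000.
V_L = 137 / 1000 = 0.137 L
M = n / V_L = 0.383 / 0.137
M = 2.79562044 mol/L, rounded to 4 dp:

2.7956 mol/L


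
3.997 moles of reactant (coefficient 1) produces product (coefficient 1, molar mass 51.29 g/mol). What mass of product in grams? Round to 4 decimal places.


Use the coefficient ratio to convert reactant moles to product moles, then multiply by the product's molar mass.
moles_P = moles_R * (coeff_P / coeff_R) = 3.997 * (1/1) = 3.997
mass_P = moles_P * M_P = 3.997 * 51.29
mass_P = 205.00613 g, rounded to 4 dp:

205.0061 g


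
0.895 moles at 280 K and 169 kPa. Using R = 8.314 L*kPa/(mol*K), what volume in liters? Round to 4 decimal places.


PV = nRT, solve for V = nRT / P.
nRT = 0.895 * 8.314 * 280 = 2083.4884
V = 2083.4884 / 169
V = 12.32833373 L, rounded to 4 dp:

12.3283 L


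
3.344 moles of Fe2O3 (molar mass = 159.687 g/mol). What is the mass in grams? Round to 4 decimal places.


mass = n * M
mass = 3.344 * 159.687
mass = 533.993328 g, rounded to 4 dp:

533.9933 g


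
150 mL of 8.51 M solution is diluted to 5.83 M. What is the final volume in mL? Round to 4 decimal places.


Dilution: M1*V1 = M2*V2, solve for V2.
V2 = M1*V1 / M2
V2 = 8.51 * 150 / 5.83
V2 = 1276.5 / 5.83
V2 = 218.95368782 mL, rounded to 4 dp:

218.9537 mL


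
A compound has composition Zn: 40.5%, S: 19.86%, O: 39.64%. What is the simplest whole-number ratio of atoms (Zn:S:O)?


Assume 100 g of compound, divide each mass% by atomic mass to get moles, then normalize by the smallest to get a raw atom ratio.
Moles per 100 g: Zn: 40.5/65.38 = 0.6195, S: 19.86/32.065 = 0.6194, O: 39.64/15.999 = 2.4777
Raw ratio (divide by min = 0.6194): Zn: 1.0, S: 1.0, O: 4.0
Multiply by 1 to clear fractions: Zn: 1.0 ~= 1, S: 1.0 ~= 1, O: 4.0 ~= 4
Reduce by GCD to get the simplest whole-number ratio:

1:1:4


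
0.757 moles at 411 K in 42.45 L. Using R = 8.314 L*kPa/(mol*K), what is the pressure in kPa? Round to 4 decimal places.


PV = nRT, solve for P = nRT / V.
nRT = 0.757 * 8.314 * 411 = 2586.7099
P = 2586.7099 / 42.45
P = 60.93545112 kPa, rounded to 4 dp:

60.9355 kPa
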